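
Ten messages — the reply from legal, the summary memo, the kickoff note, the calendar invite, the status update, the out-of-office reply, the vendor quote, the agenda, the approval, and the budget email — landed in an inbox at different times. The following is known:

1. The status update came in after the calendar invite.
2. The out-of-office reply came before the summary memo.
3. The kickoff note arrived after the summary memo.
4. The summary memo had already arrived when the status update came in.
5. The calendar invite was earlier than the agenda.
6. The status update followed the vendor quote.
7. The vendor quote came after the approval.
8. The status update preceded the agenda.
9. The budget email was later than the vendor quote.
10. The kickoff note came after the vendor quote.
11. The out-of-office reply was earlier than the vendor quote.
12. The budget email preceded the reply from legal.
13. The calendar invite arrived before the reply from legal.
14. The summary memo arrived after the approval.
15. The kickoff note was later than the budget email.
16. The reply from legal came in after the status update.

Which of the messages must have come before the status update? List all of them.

the approval, the calendar invite, the out-of-office reply, the summary memo, the vendor quote

Directly stated before the status update: the calendar invite, the summary memo, and the vendor quote.
The approval reaches the status update via the approval → the summary memo → the status update.
The out-of-office reply reaches the status update via the out-of-office reply → the vendor quote → the status update.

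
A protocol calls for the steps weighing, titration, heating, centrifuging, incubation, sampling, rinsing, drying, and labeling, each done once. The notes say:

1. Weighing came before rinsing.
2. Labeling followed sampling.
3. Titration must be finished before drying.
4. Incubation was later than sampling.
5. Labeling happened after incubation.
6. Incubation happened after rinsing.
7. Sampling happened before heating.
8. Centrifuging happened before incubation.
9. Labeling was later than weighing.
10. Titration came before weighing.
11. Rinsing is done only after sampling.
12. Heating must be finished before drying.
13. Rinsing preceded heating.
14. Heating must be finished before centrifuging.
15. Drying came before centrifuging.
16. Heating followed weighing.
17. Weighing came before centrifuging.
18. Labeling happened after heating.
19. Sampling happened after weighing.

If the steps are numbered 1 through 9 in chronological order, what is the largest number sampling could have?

Sampling must come before centrifuging, drying, heating, incubation, labeling, and rinsing — 6 steps forced after it.
Everything else can be placed before sampling in some valid order, so sampling can sit as late as position 9 − 6 = 3.

3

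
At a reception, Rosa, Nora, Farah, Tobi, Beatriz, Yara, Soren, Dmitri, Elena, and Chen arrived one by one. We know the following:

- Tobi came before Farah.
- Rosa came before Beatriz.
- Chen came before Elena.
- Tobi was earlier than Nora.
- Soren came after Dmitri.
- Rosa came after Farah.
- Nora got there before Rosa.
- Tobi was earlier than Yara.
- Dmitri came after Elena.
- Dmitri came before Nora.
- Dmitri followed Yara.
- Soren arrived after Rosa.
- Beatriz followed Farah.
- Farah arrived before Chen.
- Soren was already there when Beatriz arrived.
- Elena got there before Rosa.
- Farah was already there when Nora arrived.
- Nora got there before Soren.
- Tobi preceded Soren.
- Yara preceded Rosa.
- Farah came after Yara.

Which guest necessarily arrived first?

Tobi has a chain of constraints placing them before every other guest, so Tobi must be first.

Tobi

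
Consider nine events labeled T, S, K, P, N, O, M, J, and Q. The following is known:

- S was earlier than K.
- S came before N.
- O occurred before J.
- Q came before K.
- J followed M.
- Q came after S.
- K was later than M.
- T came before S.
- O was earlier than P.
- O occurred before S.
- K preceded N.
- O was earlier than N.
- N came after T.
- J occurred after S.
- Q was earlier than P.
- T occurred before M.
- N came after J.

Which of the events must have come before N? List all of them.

J, K, M, O, Q, S, T

Directly stated before N: J, K, O, S, and T.
M reaches N via M → K → N.
Q reaches N via Q → K → N.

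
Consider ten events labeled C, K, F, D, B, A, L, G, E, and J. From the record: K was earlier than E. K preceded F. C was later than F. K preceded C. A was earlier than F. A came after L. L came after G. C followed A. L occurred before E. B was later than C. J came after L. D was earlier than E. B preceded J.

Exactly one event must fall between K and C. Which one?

F

Tracing the constraints gives K → F → C, so F sits after K and before C.
No other event is forced both after K and before C.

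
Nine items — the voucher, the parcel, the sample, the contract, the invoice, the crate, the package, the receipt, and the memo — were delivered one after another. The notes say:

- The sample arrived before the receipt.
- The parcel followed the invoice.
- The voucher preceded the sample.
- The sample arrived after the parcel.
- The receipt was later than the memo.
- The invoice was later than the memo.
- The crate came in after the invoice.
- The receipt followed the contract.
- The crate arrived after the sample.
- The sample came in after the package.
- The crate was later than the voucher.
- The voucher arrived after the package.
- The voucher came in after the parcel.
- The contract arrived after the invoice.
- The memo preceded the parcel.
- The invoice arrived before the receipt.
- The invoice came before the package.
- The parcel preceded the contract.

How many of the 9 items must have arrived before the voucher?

4

Directly stated before the voucher: the package and the parcel.
The invoice reaches the voucher via the invoice → the package → the voucher.
The memo reaches the voucher via the memo → the parcel → the voucher.
No chain forces the contract (or any of the others) ahead of the voucher.
That's the invoice, the memo, the package, and the parcel — 4 in all.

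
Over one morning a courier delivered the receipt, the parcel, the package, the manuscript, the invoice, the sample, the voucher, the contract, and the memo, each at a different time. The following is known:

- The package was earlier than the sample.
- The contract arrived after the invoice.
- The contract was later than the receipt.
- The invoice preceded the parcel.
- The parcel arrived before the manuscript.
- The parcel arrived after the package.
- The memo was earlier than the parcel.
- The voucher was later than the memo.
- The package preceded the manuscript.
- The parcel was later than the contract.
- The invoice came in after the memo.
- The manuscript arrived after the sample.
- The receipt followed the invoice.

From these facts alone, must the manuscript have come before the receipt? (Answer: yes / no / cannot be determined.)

Tracing the constraints gives the receipt → the contract → the parcel → the manuscript, so the receipt must come before the manuscript.
That means the manuscript cannot be before the receipt.

no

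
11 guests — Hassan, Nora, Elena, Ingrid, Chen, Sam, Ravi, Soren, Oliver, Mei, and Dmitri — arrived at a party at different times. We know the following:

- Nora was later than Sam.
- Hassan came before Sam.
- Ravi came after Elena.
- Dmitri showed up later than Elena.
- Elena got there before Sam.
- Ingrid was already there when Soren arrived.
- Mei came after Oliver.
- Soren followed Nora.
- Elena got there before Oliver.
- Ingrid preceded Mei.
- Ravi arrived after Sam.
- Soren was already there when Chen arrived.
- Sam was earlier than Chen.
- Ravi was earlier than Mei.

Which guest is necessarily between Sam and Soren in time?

Nora

Tracing the constraints gives Sam → Nora → Soren, so Nora sits after Sam and before Soren.
No other guest is forced both after Sam and before Soren.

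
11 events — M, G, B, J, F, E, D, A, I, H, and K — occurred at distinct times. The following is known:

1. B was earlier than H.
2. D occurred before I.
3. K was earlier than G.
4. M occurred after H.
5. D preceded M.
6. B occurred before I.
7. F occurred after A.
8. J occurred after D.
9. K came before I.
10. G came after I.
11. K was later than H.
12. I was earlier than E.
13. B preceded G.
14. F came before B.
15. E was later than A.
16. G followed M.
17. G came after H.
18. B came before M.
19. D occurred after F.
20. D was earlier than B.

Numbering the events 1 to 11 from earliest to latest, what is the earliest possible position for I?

A, B, D, F, H, and K must all come before I — 6 forced predecessors.
Nothing else is forced ahead of I, so its earliest slot is position 6 + 1 = 7.

7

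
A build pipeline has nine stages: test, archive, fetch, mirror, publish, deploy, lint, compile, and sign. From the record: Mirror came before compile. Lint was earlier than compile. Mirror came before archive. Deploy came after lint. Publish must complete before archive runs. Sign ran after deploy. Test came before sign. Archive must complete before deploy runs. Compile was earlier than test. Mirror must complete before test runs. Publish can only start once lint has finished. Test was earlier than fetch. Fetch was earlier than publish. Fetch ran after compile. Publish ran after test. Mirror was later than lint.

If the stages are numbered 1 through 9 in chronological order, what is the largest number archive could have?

7

Archive must come before deploy and sign — 2 stages forced after it.
Everything else can be placed before archive in some valid order, so archive can sit as late as position 9 − 2 = 7.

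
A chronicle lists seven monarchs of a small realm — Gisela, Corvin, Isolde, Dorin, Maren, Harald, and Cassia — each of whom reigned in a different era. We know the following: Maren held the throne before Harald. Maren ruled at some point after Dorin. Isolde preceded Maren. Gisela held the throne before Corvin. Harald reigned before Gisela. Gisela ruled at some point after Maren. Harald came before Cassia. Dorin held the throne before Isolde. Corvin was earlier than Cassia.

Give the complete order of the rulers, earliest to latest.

Dorin, Isolde, Maren, Harald, Gisela, Corvin, Cassia

The constraints fix every adjacent pair, so only one ordering works:
Dorin → Isolde → Maren → Harald → Gisela → Corvin → Cassia.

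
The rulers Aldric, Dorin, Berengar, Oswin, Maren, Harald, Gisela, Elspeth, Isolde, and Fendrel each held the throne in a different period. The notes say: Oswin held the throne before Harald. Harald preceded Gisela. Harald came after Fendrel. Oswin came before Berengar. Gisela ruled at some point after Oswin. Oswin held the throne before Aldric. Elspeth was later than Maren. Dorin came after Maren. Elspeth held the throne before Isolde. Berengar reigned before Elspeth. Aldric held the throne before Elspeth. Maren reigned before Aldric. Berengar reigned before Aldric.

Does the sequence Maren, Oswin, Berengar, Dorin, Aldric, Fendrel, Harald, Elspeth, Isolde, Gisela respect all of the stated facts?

Check each stated constraint against the proposed order — e.g. Maren is ahead of Elspeth; Oswin is ahead of Gisela. Every pair is in the required order; nothing is violated.

yes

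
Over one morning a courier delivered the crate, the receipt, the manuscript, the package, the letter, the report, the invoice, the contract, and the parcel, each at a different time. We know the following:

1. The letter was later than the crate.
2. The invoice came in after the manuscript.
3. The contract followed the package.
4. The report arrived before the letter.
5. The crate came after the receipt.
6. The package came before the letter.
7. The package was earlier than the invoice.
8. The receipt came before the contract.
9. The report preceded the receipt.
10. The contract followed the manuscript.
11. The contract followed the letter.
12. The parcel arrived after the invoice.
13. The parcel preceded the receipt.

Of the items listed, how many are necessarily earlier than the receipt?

Directly stated before the receipt: the parcel and the report.
The invoice reaches the receipt via the invoice → the parcel → the receipt.
The manuscript reaches the receipt via the manuscript → the invoice → the parcel → the receipt.
The package reaches the receipt via the package → the invoice → the parcel → the receipt.
That's the invoice, the manuscript, the package, the parcel, and the report — 5 in all.

5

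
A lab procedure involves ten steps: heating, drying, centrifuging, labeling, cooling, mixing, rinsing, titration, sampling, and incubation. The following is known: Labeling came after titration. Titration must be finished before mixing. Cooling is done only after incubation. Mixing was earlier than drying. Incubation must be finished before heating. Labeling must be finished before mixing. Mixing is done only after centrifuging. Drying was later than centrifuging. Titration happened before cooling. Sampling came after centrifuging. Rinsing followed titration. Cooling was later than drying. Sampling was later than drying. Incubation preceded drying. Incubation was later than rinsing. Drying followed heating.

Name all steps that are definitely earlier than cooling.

Directly stated before cooling: drying, incubation, and titration.
Centrifuging reaches cooling via centrifuging → drying → cooling.
Heating reaches cooling via heating → drying → cooling.
Labeling reaches cooling via labeling → mixing → drying → cooling.
Likewise mixing and rinsing each reach cooling by chaining the stated constraints.

centrifuging, drying, heating, incubation, labeling, mixing, rinsing, titration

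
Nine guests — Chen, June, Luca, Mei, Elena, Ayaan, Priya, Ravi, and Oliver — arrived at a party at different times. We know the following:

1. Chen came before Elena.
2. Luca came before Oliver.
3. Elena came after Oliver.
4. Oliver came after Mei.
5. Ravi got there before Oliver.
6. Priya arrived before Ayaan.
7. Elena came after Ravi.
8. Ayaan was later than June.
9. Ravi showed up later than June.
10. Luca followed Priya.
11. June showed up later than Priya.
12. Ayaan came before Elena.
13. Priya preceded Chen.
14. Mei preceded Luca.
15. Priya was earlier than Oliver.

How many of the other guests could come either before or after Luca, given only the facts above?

Forced before Luca: Mei and Priya; forced after Luca: Elena and Oliver.
That leaves Ayaan, Chen, June, and Ravi with no forced order relative to Luca — 4.

4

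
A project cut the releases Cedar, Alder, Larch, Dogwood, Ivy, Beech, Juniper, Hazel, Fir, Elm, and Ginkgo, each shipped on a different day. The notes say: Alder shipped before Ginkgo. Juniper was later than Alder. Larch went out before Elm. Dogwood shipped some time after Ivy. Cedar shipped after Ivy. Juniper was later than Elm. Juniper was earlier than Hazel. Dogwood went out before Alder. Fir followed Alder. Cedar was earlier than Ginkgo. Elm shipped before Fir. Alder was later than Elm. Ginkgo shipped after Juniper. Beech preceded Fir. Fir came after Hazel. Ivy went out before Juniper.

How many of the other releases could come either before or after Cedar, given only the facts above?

8

Forced before Cedar: Ivy; forced after Cedar: Ginkgo.
That leaves Alder, Beech, Dogwood, Elm, Fir, Hazel, Juniper, and Larch with no forced order relative to Cedar — 8.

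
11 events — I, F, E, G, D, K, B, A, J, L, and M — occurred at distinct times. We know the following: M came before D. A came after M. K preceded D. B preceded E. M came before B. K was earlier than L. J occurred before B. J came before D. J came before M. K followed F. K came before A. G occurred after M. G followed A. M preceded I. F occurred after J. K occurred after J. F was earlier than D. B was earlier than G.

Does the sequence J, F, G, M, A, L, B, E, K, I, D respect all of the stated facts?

no

The constraints require K before A, but in the proposed sequence A appears ahead of K. That one violation is enough.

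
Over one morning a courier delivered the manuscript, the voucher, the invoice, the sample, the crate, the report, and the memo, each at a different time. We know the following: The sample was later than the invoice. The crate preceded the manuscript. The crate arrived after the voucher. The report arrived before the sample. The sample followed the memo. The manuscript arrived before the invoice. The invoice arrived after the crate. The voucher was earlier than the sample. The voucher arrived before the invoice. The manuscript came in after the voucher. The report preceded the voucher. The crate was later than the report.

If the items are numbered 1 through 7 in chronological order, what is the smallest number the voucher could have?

2

The report must come before the voucher — 1 forced predecessor.
Nothing else is forced ahead of the voucher, so its earliest slot is position 1 + 1 = 2.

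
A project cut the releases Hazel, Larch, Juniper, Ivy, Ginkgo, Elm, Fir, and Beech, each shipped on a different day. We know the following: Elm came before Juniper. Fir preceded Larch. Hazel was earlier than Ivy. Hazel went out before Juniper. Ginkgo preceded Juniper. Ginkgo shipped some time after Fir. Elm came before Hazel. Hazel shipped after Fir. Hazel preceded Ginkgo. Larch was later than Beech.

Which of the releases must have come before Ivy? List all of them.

Elm, Fir, Hazel

Directly stated before Ivy: Hazel.
Elm reaches Ivy via Elm → Hazel → Ivy.
Fir reaches Ivy via Fir → Hazel → Ivy.
No chain forces Juniper (or any of the others) ahead of Ivy.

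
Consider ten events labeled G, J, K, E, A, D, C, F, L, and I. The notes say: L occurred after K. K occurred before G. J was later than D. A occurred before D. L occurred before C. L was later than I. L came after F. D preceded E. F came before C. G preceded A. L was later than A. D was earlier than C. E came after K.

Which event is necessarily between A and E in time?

D

Tracing the constraints gives A → D → E, so D sits after A and before E.
No other event is forced both after A and before E.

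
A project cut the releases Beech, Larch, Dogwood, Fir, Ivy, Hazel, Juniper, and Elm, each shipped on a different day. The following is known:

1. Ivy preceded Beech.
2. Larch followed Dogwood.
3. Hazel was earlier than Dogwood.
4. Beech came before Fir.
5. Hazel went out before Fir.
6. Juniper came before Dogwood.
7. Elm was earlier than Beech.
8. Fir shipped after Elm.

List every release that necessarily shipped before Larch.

Dogwood, Hazel, Juniper

Directly stated before Larch: Dogwood.
Hazel reaches Larch via Hazel → Dogwood → Larch.
Juniper reaches Larch via Juniper → Dogwood → Larch.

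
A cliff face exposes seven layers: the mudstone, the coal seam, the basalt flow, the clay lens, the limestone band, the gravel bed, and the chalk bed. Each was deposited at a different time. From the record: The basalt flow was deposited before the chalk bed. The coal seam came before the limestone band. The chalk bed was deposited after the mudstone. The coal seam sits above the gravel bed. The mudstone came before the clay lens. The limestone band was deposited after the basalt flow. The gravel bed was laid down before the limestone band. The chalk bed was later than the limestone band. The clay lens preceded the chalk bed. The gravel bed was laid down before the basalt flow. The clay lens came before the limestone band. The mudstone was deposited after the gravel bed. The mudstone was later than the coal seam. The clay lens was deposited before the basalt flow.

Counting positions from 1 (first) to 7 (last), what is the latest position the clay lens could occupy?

The clay lens must come before the basalt flow, the chalk bed, and the limestone band — 3 layers forced after it.
Everything else can be placed before the clay lens in some valid order, so the clay lens can sit as late as position 7 − 3 = 4.

4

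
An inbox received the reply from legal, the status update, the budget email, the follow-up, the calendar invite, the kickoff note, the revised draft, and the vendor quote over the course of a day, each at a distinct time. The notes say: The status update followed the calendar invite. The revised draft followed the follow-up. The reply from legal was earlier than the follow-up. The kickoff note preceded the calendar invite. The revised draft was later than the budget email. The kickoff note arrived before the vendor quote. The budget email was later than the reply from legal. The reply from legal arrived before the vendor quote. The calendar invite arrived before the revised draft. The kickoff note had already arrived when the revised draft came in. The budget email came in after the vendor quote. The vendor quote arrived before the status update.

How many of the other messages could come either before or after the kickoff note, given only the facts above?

2

Forced after the kickoff note: the budget email, the calendar invite, the revised draft, the status update, and the vendor quote.
That leaves the follow-up and the reply from legal with no forced order relative to the kickoff note — 2.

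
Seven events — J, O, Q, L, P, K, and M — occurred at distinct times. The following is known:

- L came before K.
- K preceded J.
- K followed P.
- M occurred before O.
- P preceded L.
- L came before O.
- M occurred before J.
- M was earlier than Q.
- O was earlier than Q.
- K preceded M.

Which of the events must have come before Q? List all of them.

K, L, M, O, P

Directly stated before Q: M and O.
K reaches Q via K → M → Q.
L reaches Q via L → O → Q.
P reaches Q via P → L → O → Q.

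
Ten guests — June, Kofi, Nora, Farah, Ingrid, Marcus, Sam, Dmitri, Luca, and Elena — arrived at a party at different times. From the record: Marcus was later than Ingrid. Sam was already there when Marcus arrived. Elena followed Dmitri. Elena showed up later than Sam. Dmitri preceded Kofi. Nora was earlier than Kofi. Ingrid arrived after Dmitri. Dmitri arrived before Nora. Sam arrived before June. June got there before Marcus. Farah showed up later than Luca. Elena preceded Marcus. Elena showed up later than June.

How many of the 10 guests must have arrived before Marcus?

Directly stated before Marcus: Elena, Ingrid, June, and Sam.
Dmitri reaches Marcus via Dmitri → Elena → Marcus.
That's Dmitri, Elena, Ingrid, June, and Sam — 5 in all.

5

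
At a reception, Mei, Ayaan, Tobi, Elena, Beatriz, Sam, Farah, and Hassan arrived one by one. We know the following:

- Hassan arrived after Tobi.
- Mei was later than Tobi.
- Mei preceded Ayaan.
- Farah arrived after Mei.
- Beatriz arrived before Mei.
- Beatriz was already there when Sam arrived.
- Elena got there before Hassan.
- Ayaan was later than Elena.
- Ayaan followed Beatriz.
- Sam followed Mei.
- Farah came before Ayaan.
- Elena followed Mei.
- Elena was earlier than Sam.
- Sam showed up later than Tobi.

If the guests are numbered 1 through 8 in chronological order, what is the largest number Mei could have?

Mei must come before Ayaan, Elena, Farah, Hassan, and Sam — 5 guests forced after them.
Everything else can be placed before Mei in some valid order, so Mei can sit as late as position 8 − 5 = 3.

3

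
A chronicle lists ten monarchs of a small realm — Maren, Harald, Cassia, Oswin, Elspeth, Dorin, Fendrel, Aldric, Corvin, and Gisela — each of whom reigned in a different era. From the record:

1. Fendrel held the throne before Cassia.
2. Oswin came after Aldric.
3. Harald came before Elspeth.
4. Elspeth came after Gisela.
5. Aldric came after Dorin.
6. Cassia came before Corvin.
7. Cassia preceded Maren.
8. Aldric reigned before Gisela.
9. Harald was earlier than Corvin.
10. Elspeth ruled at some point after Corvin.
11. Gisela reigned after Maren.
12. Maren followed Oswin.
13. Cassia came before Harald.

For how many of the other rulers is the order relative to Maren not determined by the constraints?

2

Forced before Maren: Aldric, Cassia, Dorin, Fendrel, and Oswin; forced after Maren: Elspeth and Gisela.
That leaves Corvin and Harald with no forced order relative to Maren — 2.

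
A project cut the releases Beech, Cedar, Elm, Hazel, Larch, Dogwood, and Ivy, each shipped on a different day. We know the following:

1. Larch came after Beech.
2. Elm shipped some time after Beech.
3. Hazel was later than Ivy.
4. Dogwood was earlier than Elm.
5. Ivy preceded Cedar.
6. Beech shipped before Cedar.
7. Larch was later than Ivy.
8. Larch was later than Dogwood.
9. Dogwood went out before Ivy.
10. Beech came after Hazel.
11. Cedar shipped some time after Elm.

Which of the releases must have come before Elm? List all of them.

Directly stated before Elm: Beech and Dogwood.
Hazel reaches Elm via Hazel → Beech → Elm.
Ivy reaches Elm via Ivy → Hazel → Beech → Elm.
No chain forces Cedar (or any of the others) ahead of Elm.

Beech, Dogwood, Hazel, Ivy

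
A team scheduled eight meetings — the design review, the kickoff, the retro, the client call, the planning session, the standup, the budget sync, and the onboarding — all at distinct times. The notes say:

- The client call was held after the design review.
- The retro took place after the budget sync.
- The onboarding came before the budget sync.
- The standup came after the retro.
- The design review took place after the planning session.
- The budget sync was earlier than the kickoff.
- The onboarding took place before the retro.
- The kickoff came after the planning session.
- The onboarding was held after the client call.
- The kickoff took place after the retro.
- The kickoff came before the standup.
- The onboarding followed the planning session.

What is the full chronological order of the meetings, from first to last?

The constraints fix every adjacent pair, so only one ordering works:
the planning session → the design review → the client call → the onboarding → the budget sync → the retro → the kickoff → the standup.

the planning session, the design review, the client call, the onboarding, the budget sync, the retro, the kickoff, the standup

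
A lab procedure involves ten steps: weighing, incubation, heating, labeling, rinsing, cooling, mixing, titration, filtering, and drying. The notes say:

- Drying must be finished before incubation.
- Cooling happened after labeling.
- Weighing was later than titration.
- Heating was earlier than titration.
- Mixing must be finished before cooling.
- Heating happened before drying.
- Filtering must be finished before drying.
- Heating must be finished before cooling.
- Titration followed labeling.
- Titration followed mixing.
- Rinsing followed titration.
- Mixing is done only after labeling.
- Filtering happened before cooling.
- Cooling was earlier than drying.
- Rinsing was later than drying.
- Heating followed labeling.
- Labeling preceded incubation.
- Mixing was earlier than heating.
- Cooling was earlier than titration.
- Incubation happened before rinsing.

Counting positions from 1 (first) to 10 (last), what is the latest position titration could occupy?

Titration must come before rinsing and weighing — 2 steps forced after it.
Everything else can be placed before titration in some valid order, so titration can sit as late as position 10 − 2 = 8.

8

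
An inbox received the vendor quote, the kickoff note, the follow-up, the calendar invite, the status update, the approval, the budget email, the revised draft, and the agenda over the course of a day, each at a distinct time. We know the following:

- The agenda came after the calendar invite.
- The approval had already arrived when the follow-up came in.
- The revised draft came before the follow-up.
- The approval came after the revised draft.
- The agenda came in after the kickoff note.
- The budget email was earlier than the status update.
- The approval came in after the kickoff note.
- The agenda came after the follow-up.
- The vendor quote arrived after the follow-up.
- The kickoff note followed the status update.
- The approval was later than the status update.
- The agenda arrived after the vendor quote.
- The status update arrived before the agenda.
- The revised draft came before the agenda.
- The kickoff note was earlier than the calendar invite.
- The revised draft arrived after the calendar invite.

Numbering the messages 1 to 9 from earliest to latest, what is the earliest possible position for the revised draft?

The budget email, the calendar invite, the kickoff note, and the status update must all come before the revised draft — 4 forced predecessors.
Nothing else is forced ahead of the revised draft, so its earliest slot is position 4 + 1 = 5.

5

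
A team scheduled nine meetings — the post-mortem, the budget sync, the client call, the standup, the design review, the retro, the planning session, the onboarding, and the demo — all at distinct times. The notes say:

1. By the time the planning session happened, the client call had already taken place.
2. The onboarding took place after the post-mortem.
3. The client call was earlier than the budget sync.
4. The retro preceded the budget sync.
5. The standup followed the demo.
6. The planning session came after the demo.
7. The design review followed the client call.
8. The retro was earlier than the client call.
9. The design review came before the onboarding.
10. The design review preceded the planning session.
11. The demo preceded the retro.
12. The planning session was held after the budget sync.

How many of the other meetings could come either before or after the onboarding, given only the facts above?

Forced before the onboarding: the client call, the demo, the design review, the post-mortem, and the retro.
That leaves the budget sync, the planning session, and the standup with no forced order relative to the onboarding — 3.

3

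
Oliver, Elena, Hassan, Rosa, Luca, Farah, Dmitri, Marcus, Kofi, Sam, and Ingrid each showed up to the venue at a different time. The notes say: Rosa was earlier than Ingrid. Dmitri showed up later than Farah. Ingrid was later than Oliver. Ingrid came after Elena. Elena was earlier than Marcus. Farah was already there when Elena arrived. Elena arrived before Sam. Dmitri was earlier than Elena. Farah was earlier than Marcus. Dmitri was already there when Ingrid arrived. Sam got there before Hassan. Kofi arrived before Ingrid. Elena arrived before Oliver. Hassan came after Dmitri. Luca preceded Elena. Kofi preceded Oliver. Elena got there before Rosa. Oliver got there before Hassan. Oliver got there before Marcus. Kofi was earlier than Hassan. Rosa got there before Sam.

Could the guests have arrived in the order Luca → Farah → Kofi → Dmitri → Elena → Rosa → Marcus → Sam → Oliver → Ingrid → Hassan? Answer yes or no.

no

The constraints require Oliver before Marcus, but in the proposed sequence Marcus appears ahead of Oliver. That one violation is enough.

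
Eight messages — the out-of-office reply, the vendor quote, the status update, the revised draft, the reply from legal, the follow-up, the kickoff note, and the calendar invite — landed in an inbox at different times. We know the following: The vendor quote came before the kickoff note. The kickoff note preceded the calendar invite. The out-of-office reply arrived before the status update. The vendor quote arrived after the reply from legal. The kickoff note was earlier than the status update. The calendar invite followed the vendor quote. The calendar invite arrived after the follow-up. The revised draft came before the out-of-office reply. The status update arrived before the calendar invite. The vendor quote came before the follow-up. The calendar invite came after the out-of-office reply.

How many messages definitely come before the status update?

Directly stated before the status update: the kickoff note and the out-of-office reply.
The reply from legal reaches the status update via the reply from legal → the vendor quote → the kickoff note → the status update.
The revised draft reaches the status update via the revised draft → the out-of-office reply → the status update.
The vendor quote reaches the status update via the vendor quote → the kickoff note → the status update.
That's the kickoff note, the out-of-office reply, the reply from legal, the revised draft, and the vendor quote — 5 in all.

5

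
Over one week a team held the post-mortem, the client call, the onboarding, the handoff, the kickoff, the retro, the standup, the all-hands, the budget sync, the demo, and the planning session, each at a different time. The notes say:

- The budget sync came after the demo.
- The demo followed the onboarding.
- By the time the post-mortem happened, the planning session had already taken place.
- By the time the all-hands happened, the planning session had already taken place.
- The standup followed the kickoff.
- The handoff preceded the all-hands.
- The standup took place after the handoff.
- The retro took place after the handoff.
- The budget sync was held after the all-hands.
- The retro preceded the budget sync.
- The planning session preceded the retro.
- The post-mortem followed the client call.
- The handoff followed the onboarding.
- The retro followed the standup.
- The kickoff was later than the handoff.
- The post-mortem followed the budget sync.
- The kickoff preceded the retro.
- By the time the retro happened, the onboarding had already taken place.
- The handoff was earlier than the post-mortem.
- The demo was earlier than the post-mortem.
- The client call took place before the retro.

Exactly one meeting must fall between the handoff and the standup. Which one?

the kickoff

Tracing the constraints gives the handoff → the kickoff → the standup, so the kickoff sits after the handoff and before the standup.
No other meeting is forced both after the handoff and before the standup.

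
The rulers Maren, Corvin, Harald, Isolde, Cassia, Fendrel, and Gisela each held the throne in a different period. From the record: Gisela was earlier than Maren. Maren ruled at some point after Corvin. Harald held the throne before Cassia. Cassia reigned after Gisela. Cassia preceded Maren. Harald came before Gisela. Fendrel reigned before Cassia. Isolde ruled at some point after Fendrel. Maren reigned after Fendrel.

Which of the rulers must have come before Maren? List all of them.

Directly stated before Maren: Cassia, Corvin, Fendrel, and Gisela.
Harald reaches Maren via Harald → Gisela → Maren.
No chain forces Isolde ahead of Maren.

Cassia, Corvin, Fendrel, Gisela, Harald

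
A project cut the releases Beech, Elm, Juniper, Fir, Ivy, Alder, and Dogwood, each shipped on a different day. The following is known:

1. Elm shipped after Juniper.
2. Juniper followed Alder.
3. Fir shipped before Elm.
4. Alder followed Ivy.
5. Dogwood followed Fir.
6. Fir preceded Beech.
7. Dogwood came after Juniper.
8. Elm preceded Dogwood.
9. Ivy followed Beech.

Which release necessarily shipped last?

Every other release has a chain of constraints placing it before Dogwood, so Dogwood is last.

Dogwood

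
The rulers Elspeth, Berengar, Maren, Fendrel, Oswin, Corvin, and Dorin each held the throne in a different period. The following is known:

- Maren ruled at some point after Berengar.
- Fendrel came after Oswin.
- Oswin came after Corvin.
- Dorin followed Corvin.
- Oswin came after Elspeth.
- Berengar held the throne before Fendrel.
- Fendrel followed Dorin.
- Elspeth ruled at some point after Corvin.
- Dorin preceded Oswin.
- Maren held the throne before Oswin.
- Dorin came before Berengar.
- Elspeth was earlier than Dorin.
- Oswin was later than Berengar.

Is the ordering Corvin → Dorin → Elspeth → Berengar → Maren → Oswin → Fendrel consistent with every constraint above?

no

The constraints require Elspeth before Dorin, but in the proposed sequence Dorin appears ahead of Elspeth. That one violation is enough.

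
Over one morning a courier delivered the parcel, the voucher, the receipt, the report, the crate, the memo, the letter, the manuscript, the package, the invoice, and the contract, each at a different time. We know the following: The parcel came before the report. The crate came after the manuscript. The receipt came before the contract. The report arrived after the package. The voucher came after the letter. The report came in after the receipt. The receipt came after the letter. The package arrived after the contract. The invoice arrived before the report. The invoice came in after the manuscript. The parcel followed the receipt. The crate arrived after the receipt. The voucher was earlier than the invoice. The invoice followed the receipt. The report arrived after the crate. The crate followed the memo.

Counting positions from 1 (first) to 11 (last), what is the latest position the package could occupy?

10

The package must come before the report — 1 item forced after it.
Everything else can be placed before the package in some valid order, so the package can sit as late as position 11 − 1 = 10.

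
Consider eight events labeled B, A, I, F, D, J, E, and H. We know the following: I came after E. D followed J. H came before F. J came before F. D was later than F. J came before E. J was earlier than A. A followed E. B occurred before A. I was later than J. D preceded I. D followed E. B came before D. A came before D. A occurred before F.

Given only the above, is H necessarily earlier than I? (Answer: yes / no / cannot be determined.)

yes

Chain the constraints: H → F → D → I. Each link is directly stated, so H comes before I.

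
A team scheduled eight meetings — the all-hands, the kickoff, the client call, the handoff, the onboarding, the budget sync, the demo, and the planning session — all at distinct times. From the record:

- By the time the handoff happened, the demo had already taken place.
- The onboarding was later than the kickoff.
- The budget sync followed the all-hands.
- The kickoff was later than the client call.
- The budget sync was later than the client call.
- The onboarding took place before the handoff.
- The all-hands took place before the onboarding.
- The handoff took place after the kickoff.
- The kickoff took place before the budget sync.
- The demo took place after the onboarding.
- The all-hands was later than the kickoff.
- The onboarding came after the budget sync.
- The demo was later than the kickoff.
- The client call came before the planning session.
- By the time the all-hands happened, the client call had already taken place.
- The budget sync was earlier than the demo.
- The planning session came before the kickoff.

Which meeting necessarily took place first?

The client call has a chain of constraints placing it before every other meeting, so the client call must be first.

the client call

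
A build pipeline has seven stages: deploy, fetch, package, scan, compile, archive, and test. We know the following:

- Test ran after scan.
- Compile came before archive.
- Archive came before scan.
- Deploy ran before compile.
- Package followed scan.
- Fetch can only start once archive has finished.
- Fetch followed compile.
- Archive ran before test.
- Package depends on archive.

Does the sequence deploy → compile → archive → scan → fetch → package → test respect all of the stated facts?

yes

Check each stated constraint against the proposed order — e.g. archive is ahead of package; archive is ahead of test. Every pair is in the required order; nothing is violated.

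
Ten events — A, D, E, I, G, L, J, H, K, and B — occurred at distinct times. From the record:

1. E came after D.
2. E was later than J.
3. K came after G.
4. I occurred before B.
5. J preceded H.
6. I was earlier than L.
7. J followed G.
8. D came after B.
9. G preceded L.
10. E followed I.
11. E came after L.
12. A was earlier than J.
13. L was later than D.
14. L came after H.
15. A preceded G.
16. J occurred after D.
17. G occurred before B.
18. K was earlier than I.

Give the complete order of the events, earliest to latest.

A, G, K, I, B, D, J, H, L, E

The constraints fix every adjacent pair, so only one ordering works:
A → G → K → I → B → D → J → H → L → E.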